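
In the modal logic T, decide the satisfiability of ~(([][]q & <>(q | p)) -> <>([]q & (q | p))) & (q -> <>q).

1. ~(([][]q & <>(q | p)) -> <>([]q & (q | p))) & (q -> <>q), u
2. ~(([][]q & <>(q | p)) -> <>([]q & (q | p))), u
3. q -> <>q, u
4. [][]q & <>(q | p), u
5. ~<>([]q & (q | p)), u
6. [][]q, u
7. <>(q | p), u
8. ~([]q & (q | p)), u
9. []q, u
10. q, u
11. <>q, u
12. ~[]q, u
13. q | p, v
14. ~([]q & (q | p)), v
15. []q, v
16. q, v
17. p, v
18. ~[]q, v
19. q, w
20. ~([]q & (q | p)), w
21. []q, w
22. ~[]q, w
23. ~q, x
24. ~([]q & (q | p)), x
25. []q, x
26. q, x
Accessibility: uRu, uRv, uRw, uRx, vRv, wRw, xRx
Branch closes: q and ~q both at x.
Every branch closes; the branch above is one of them.

Unsatisfiable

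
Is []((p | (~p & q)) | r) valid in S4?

Not valid

Tableau for the negation ~[]((p | (~p & q)) | r):
1. ~[]((p | (~p & q)) | r), u
2. ~((p | (~p & q)) | r), v
3. ~(p | (~p & q)), v
4. ~r, v
5. ~p, v
6. ~(~p & q), v
7. ~q, v
Accessibility: uRu, uRv, vRv
The negation has an open branch (countermodel exists).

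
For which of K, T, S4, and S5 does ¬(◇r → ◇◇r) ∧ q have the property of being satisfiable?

K-tableau for the formula:
1. ¬(◇r → ◇◇r) ∧ q, 0
2. ¬(◇r → ◇◇r), 0   [∧-rule on 1]
3. q, 0   [∧-rule on 1]
4. ◇r, 0   [¬→-rule on 2]
5. ¬◇◇r, 0   [¬→-rule on 2]
6. r, 1   [◇-rule on 4: fresh world 1, 0R1]
7. ¬◇r, 1   [¬◇-rule on 5 via 0R1]
Accessibility: 0R1
Complete open branch: satisfiable in K.
T-tableau for the formula:
1. ¬(◇r → ◇◇r) ∧ q, 0
2. ¬(◇r → ◇◇r), 0   [∧-rule on 1]
3. q, 0   [∧-rule on 1]
4. ◇r, 0   [¬→-rule on 2]
5. ¬◇◇r, 0   [¬→-rule on 2]
6. ¬◇r, 0   [¬◇-rule on 5 via 0R0]
7. ¬r, 0   [¬◇-rule on 6 via 0R0]
8. r, 1   [◇-rule on 4: fresh world 1, 0R1]
9. ¬◇r, 1   [¬◇-rule on 5 via 0R1]
10. ¬r, 1   [¬◇-rule on 6 via 0R1]
Accessibility: 0R0, 0R1, 1R1
Branch closes: r and ¬r both at 1.
Every branch closes (one shown): unsatisfiable in T, hence also in S4, S5 (every S4/S5-frame is a T-frame).

K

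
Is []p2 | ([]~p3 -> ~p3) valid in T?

Valid in T

Tableau for the negation ~([]p2 | ([]~p3 -> ~p3)):
1. ~([]p2 | ([]~p3 -> ~p3)), 0
2. ~[]p2, 0   [~|-rule on 1]
3. ~([]~p3 -> ~p3), 0   [~|-rule on 1]
4. []~p3, 0   [~->-rule on 3]
5. p3, 0   [~->-rule on 3]
6. ~p3, 0   [[]-rule on 4 via 0R0]
Accessibility: 0R0
Branch closes: p3 and ~p3 both at 0.
All branches of the negation close; one closing branch shown above.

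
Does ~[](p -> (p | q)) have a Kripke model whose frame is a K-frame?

1. ~[](p -> (p | q)), w0
2. ~(p -> (p | q)), w1   [~[]-rule on 1: fresh world w1, w0Rw1]
3. p, w1   [~->-rule on 2]
4. ~(p | q), w1   [~->-rule on 2]
5. ~p, w1   [~|-rule on 4]
6. ~q, w1   [~|-rule on 4]
Accessibility: w0Rw1
Branch closes: p and ~p both at w1.
(One branch shown.) All branches close.

No, unsatisfiable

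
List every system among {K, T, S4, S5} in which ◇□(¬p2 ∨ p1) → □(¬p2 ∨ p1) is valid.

S4-tableau for the negation ¬(◇□(¬p2 ∨ p1) → □(¬p2 ∨ p1)):
1. ¬(◇□(¬p2 ∨ p1) → □(¬p2 ∨ p1)), 0
2. ◇□(¬p2 ∨ p1), 0   [¬→-rule on 1]
3. ¬□(¬p2 ∨ p1), 0   [¬→-rule on 1]
4. □(¬p2 ∨ p1), 1   [◇-rule on 2: fresh world 1, 0R1]
5. ¬p2 ∨ p1, 1   [□-rule on 4 via 1R1]
6. p1, 1   [∨-rule on 5 (branches; this branch)]
7. ¬(¬p2 ∨ p1), 2   [¬□-rule on 3: fresh world 2, 0R2]
8. p2, 2   [¬∨-rule on 7]
9. ¬p1, 2   [¬∨-rule on 7]
Accessibility: 0R0, 0R1, 0R2, 1R1, 2R2
Complete open branch: countermodel on an S4-frame, so not valid in S4, nor in K, T (the same frame is also a K-frame and a T-frame).
S5-tableau for the negation ¬(◇□(¬p2 ∨ p1) → □(¬p2 ∨ p1)):
1. ¬(◇□(¬p2 ∨ p1) → □(¬p2 ∨ p1)), 0
2. ◇□(¬p2 ∨ p1), 0   [¬→-rule on 1]
3. ¬□(¬p2 ∨ p1), 0   [¬→-rule on 1]
4. □(¬p2 ∨ p1), 1   [◇-rule on 2: fresh world 1, 0R1]
5. ¬p2 ∨ p1, 0   [□-rule on 4 via 1R0]
6. ¬p2 ∨ p1, 1   [□-rule on 4 via 1R1]
7. p1, 0   [∨-rule on 5 (branches; this branch)]
8. p1, 1   [∨-rule on 6 (branches; this branch)]
9. ¬(¬p2 ∨ p1), 2   [¬□-rule on 3: fresh world 2, 0R2]
10. p2, 2   [¬∨-rule on 9]
11. ¬p1, 2   [¬∨-rule on 9]
12. ¬p2 ∨ p1, 2   [□-rule on 4 via 1R2]
13. p1, 2   [∨-rule on 12 (branches; this branch)]
Accessibility: 0R0, 0R1, 0R2, 1R0, 1R1, 1R2, 2R0, 2R1, 2R2
Branch closes: p1 and ¬p1 both at 2.
Every branch closes (one shown): valid in S5.

S5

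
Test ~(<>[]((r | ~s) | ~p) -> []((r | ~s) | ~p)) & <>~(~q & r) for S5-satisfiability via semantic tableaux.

No, unsatisfiable

1. ~(<>[]((r | ~s) | ~p) -> []((r | ~s) | ~p)) & <>~(~q & r), 0
2. ~(<>[]((r | ~s) | ~p) -> []((r | ~s) | ~p)), 0
3. <>~(~q & r), 0
4. <>[]((r | ~s) | ~p), 0
5. ~[]((r | ~s) | ~p), 0
6. ~(~q & r), 1
7. ~r, 1
8. []((r | ~s) | ~p), 2
9. (r | ~s) | ~p, 0
10. (r | ~s) | ~p, 1
11. (r | ~s) | ~p, 2
12. r | ~s, 0
13. r | ~s, 1
14. r | ~s, 2
15. ~s, 0
16. ~s, 1
17. ~s, 2
18. ~((r | ~s) | ~p), 3
19. ~(r | ~s), 3
20. p, 3
21. ~r, 3
22. s, 3
23. (r | ~s) | ~p, 3
24. r | ~s, 3
25. ~s, 3
Accessibility: 0R0, 0R1, 0R2, 0R3, 1R0, 1R1, 1R2, 1R3, 2R0, 2R1, 2R2, 2R3, 3R0, 3R1, 3R2, 3R3
Branch closes: s and ~s both at 3.
All branches of the tableau close; one closing branch shown above.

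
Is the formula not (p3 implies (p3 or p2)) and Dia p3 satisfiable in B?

Unsatisfiable (every branch closes)

1. not (p3 implies (p3 or p2)) and Dia p3, 0
2. not (p3 implies (p3 or p2)), 0   [and-rule on 1]
3. Dia p3, 0   [and-rule on 1]
4. p3, 0   [neg-implies-rule on 2]
5. not (p3 or p2), 0   [neg-implies-rule on 2]
6. not p3, 0   [neg-or-rule on 5]
7. not p2, 0   [neg-or-rule on 5]
Accessibility: 0R0
Branch closes: p3 and not p3 both at 0.
All branches of the tableau close; one closing branch shown above.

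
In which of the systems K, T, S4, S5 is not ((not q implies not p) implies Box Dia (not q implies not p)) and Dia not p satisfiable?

K, T, S4

S5-tableau for the formula:
1. not ((not q implies not p) implies Box Dia (not q implies not p)) and Dia not p, u
2. not ((not q implies not p) implies Box Dia (not q implies not p)), u
3. Dia not p, u
4. not q implies not p, u
5. not Box Dia (not q implies not p), u
6. not p, u
7. not p, v
8. not Dia (not q implies not p), w
9. not (not q implies not p), u
10. not q, u
11. p, u
Accessibility: uRu, uRv, uRw, vRu, vRv, vRw, wRu, wRv, wRw
Branch closes: p and not p both at u.
Every branch closes (one shown): unsatisfiable in S5.
S4-tableau for the formula:
1. not ((not q implies not p) implies Box Dia (not q implies not p)) and Dia not p, u
2. not ((not q implies not p) implies Box Dia (not q implies not p)), u
3. Dia not p, u
4. not q implies not p, u
5. not Box Dia (not q implies not p), u
6. not p, u
7. not p, v
8. not Dia (not q implies not p), w
9. not (not q implies not p), w
10. not q, w
11. p, w
Accessibility: uRu, uRv, uRw, vRv, wRw
Complete open branch: satisfiable in S4, hence also in K, T (this S4-model is also a K-model and a T-model).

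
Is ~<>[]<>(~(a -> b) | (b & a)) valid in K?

Tableau for the negation <>[]<>(~(a -> b) | (b & a)):
1. <>[]<>(~(a -> b) | (b & a)), w0
2. []<>(~(a -> b) | (b & a)), w1
Accessibility: w0Rw1
The negation has an open branch (countermodel exists).

No, not valid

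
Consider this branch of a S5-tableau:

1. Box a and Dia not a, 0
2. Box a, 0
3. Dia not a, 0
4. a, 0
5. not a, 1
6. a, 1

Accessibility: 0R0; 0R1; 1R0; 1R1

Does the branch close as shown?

Yes, closed

Both a and not a appear at 1.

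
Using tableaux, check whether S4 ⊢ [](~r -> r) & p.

Tableau for the negation ~([](~r -> r) & p):
1. ~([](~r -> r) & p), u
2. ~p, u
Accessibility: uRu
The negation has an open branch (countermodel exists).

Invalid (countermodel exists)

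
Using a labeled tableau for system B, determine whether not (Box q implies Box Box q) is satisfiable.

1. not (Box q implies Box Box q), 0
2. Box q, 0
3. not Box Box q, 0
4. q, 0
5. not Box q, 1
6. q, 1
7. not q, 2
Accessibility: 0R0, 0R1, 1R0, 1R1, 1R2, 2R1, 2R2

Satisfiable (open branch found)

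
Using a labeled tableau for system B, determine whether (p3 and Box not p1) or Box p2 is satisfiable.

1. (p3 and Box not p1) or Box p2, 0
2. Box p2, 0
3. p2, 0
Accessibility: 0R0

Satisfiable (open branch found)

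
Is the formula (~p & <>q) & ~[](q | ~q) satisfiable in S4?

1. (~p & <>q) & ~[](q | ~q), 0
2. ~p & <>q, 0
3. ~[](q | ~q), 0
4. ~p, 0
5. <>q, 0
6. ~(q | ~q), 1
7. ~q, 1
8. q, 1
Accessibility: 0R0, 0R1, 1R1
Branch closes: q and ~q both at 1.
Every branch closes; the branch above is one of them.

No, unsatisfiable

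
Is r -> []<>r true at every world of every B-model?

Tableau for the negation ~(r -> []<>r):
1. ~(r -> []<>r), 0
2. r, 0
3. ~[]<>r, 0
4. ~<>r, 1
5. ~r, 0
Accessibility: 0R0, 0R1, 1R0, 1R1
Branch closes: r and ~r both at 0.
Every branch of the negation's tableau closes; the branch above is one of them.

Valid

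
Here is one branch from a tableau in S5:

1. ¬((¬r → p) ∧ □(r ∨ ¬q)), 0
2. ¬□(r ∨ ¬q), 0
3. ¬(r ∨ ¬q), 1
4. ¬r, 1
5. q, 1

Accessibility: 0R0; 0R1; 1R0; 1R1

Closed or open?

No, open

No atom appears with both signs at the same world.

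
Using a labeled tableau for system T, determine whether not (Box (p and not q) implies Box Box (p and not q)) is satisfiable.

1. not (Box (p and not q) implies Box Box (p and not q)), w0
2. Box (p and not q), w0
3. not Box Box (p and not q), w0
4. p and not q, w0
5. p, w0
6. not q, w0
7. not Box (p and not q), w1
8. p and not q, w1
9. p, w1
10. not q, w1
11. not (p and not q), w2
12. q, w2
Accessibility: w0Rw0, w0Rw1, w1Rw1, w1Rw2, w2Rw2

Yes, satisfiable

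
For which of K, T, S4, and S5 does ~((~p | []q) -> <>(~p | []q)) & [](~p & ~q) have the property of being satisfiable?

T-tableau for the formula:
1. ~((~p | []q) -> <>(~p | []q)) & [](~p & ~q), 0
2. ~((~p | []q) -> <>(~p | []q)), 0
3. [](~p & ~q), 0
4. ~p | []q, 0
5. ~<>(~p | []q), 0
6. ~p & ~q, 0
7. ~p, 0
8. ~q, 0
9. ~(~p | []q), 0
10. p, 0
11. ~[]q, 0
Accessibility: 0R0
Branch closes: p and ~p both at 0.
Every branch closes (one shown): unsatisfiable in T, hence also in S4, S5 (every S4/S5-frame is a T-frame).
K-tableau for the formula:
1. ~((~p | []q) -> <>(~p | []q)) & [](~p & ~q), 0
2. ~((~p | []q) -> <>(~p | []q)), 0
3. [](~p & ~q), 0
4. ~p | []q, 0
5. ~<>(~p | []q), 0
6. []q, 0
Complete open branch: satisfiable in K.

K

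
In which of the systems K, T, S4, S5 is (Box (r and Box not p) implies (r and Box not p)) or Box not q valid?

T, S4, S5

K-tableau for the negation not ((Box (r and Box not p) implies (r and Box not p)) or Box not q):
1. not ((Box (r and Box not p) implies (r and Box not p)) or Box not q), u
2. not (Box (r and Box not p) implies (r and Box not p)), u
3. not Box not q, u
4. Box (r and Box not p), u
5. not (r and Box not p), u
6. not Box not p, u
7. q, v
8. r and Box not p, v
9. r, v
10. Box not p, v
11. p, w
12. r and Box not p, w
13. r, w
14. Box not p, w
Accessibility: uRv, uRw
Complete open branch: countermodel on a K-frame, so not valid in K.
T-tableau for the negation not ((Box (r and Box not p) implies (r and Box not p)) or Box not q):
1. not ((Box (r and Box not p) implies (r and Box not p)) or Box not q), u
2. not (Box (r and Box not p) implies (r and Box not p)), u
3. not Box not q, u
4. Box (r and Box not p), u
5. not (r and Box not p), u
6. r and Box not p, u
7. r, u
8. Box not p, u
9. not p, u
10. not Box not p, u
11. q, v
12. r and Box not p, v
13. r, v
14. Box not p, v
15. not p, v
16. p, w
17. r and Box not p, w
18. r, w
19. Box not p, w
20. not p, w
Accessibility: uRu, uRv, uRw, vRv, wRw
Branch closes: p and not p both at w.
Every branch closes (one shown): valid in T, hence also in S4, S5 (every theorem of T is a theorem of S4 and S5).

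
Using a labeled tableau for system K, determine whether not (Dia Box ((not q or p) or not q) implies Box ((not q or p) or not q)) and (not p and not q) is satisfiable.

Satisfiable (open branch found)

1. not (Dia Box ((not q or p) or not q) implies Box ((not q or p) or not q)) and (not p and not q), u
2. not (Dia Box ((not q or p) or not q) implies Box ((not q or p) or not q)), u   [and-rule on 1]
3. not p and not q, u   [and-rule on 1]
4. Dia Box ((not q or p) or not q), u   [neg-implies-rule on 2]
5. not Box ((not q or p) or not q), u   [neg-implies-rule on 2]
6. not p, u   [and-rule on 3]
7. not q, u   [and-rule on 3]
8. Box ((not q or p) or not q), v   [Dia-rule on 4: fresh world v, uRv]
9. not ((not q or p) or not q), w   [neg-Box-rule on 5: fresh world w, uRw]
10. not (not q or p), w   [neg-or-rule on 9]
11. q, w   [neg-or-rule on 9]
12. not p, w   [neg-or-rule on 10]
Accessibility: uRv, uRw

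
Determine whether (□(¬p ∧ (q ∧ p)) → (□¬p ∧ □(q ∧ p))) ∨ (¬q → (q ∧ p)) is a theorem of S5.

Tableau for the negation ¬((□(¬p ∧ (q ∧ p)) → (□¬p ∧ □(q ∧ p))) ∨ (¬q → (q ∧ p))):
1. ¬((□(¬p ∧ (q ∧ p)) → (□¬p ∧ □(q ∧ p))) ∨ (¬q → (q ∧ p))), w0
2. ¬(□(¬p ∧ (q ∧ p)) → (□¬p ∧ □(q ∧ p))), w0
3. ¬(¬q → (q ∧ p)), w0
4. □(¬p ∧ (q ∧ p)), w0
5. ¬(□¬p ∧ □(q ∧ p)), w0
6. ¬q, w0
7. ¬(q ∧ p), w0
8. ¬p ∧ (q ∧ p), w0
9. ¬p, w0
10. q ∧ p, w0
11. q, w0
12. p, w0
Accessibility: w0Rw0
Branch closes: q and ¬q both at w0.
All branches of the negation close; one closing branch shown above.

Valid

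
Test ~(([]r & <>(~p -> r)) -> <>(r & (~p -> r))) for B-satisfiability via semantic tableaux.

1. ~(([]r & <>(~p -> r)) -> <>(r & (~p -> r))), u
2. []r & <>(~p -> r), u
3. ~<>(r & (~p -> r)), u
4. []r, u
5. <>(~p -> r), u
6. ~(r & (~p -> r)), u
7. r, u
8. ~(~p -> r), u
9. ~p, u
10. ~r, u
Accessibility: uRu
Branch closes: r and ~r both at u.
(One branch shown.) All branches close.

Unsatisfiable (every branch closes)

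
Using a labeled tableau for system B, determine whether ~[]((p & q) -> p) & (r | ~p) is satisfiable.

Unsatisfiable (every branch closes)

1. ~[]((p & q) -> p) & (r | ~p), u
2. ~[]((p & q) -> p), u
3. r | ~p, u
4. ~p, u
5. ~((p & q) -> p), v
6. p & q, v
7. ~p, v
8. p, v
9. q, v
Accessibility: uRu, uRv, vRu, vRv
Branch closes: p and ~p both at v.
(One branch shown.) All branches close.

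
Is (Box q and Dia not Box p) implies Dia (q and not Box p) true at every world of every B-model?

Tableau for the negation not ((Box q and Dia not Box p) implies Dia (q and not Box p)):
1. not ((Box q and Dia not Box p) implies Dia (q and not Box p)), u
2. Box q and Dia not Box p, u
3. not Dia (q and not Box p), u
4. Box q, u
5. Dia not Box p, u
6. not (q and not Box p), u
7. q, u
8. Box p, u
9. p, u
10. not Box p, v
11. not (q and not Box p), v
12. q, v
13. p, v
14. Box p, v
15. not p, w
16. p, w
Accessibility: uRu, uRv, vRu, vRv, vRw, wRv, wRw
Branch closes: p and not p both at w.
All branches of the negation close; one closing branch shown above.

Yes, valid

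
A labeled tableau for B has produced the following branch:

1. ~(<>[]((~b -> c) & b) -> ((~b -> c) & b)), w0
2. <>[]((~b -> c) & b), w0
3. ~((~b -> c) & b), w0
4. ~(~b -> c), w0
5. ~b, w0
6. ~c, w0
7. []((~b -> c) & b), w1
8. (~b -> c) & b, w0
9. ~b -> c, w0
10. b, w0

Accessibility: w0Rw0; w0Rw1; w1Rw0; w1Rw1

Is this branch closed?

Yes, closed

Both b and ~b appear at w0.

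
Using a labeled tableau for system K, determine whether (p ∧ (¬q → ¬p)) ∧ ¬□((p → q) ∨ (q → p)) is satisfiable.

1. (p ∧ (¬q → ¬p)) ∧ ¬□((p → q) ∨ (q → p)), w0
2. p ∧ (¬q → ¬p), w0   [∧-rule on 1]
3. ¬□((p → q) ∨ (q → p)), w0   [∧-rule on 1]
4. p, w0   [∧-rule on 2]
5. ¬q → ¬p, w0   [∧-rule on 2]
6. q, w0   [→-rule on 5 (branches; this branch)]
7. ¬((p → q) ∨ (q → p)), w1   [¬□-rule on 3: fresh world w1, w0Rw1]
8. ¬(p → q), w1   [¬∨-rule on 7]
9. ¬(q → p), w1   [¬∨-rule on 7]
10. p, w1   [¬→-rule on 8]
11. ¬q, w1   [¬→-rule on 8]
12. q, w1   [¬→-rule on 9]
13. ¬p, w1   [¬→-rule on 9]
Accessibility: w0Rw1
Branch closes: q and ¬q both at w1.
Every branch closes; the branch above is one of them.

Unsatisfiable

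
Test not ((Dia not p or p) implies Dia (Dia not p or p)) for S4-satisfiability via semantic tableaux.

Unsatisfiable (every branch closes)

1. not ((Dia not p or p) implies Dia (Dia not p or p)), u
2. Dia not p or p, u
3. not Dia (Dia not p or p), u
4. not (Dia not p or p), u
5. not Dia not p, u
6. not p, u
7. p, u
Accessibility: uRu
Branch closes: p and not p both at u.
(One branch shown.) All branches close.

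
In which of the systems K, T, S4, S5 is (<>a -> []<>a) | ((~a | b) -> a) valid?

S5-tableau for the negation ~((<>a -> []<>a) | ((~a | b) -> a)):
1. ~((<>a -> []<>a) | ((~a | b) -> a)), 0
2. ~(<>a -> []<>a), 0
3. ~((~a | b) -> a), 0
4. <>a, 0
5. ~[]<>a, 0
6. ~a | b, 0
7. ~a, 0
8. b, 0
9. a, 1
10. ~<>a, 2
11. ~a, 1
Accessibility: 0R0, 0R1, 0R2, 1R0, 1R1, 1R2, 2R0, 2R1, 2R2
Branch closes: a and ~a both at 1.
Every branch closes (one shown): valid in S5.
S4-tableau for the negation ~((<>a -> []<>a) | ((~a | b) -> a)):
1. ~((<>a -> []<>a) | ((~a | b) -> a)), 0
2. ~(<>a -> []<>a), 0
3. ~((~a | b) -> a), 0
4. <>a, 0
5. ~[]<>a, 0
6. ~a | b, 0
7. ~a, 0
8. b, 0
9. a, 1
10. ~<>a, 2
11. ~a, 2
Accessibility: 0R0, 0R1, 0R2, 1R1, 2R2
Complete open branch: countermodel on an S4-frame, so not valid in S4, nor in K, T (the same frame is also a K-frame and a T-frame).

S5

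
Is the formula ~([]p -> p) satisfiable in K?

Satisfiable (open branch found)

1. ~([]p -> p), w0
2. []p, w0   [~->-rule on 1]
3. ~p, w0   [~->-rule on 1]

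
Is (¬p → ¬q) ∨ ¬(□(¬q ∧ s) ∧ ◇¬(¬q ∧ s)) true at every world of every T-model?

Yes, valid

Tableau for the negation ¬((¬p → ¬q) ∨ ¬(□(¬q ∧ s) ∧ ◇¬(¬q ∧ s))):
1. ¬((¬p → ¬q) ∨ ¬(□(¬q ∧ s) ∧ ◇¬(¬q ∧ s))), 0
2. ¬(¬p → ¬q), 0
3. □(¬q ∧ s) ∧ ◇¬(¬q ∧ s), 0
4. ¬p, 0
5. q, 0
6. □(¬q ∧ s), 0
7. ◇¬(¬q ∧ s), 0
8. ¬q ∧ s, 0
9. ¬q, 0
10. s, 0
Accessibility: 0R0
Branch closes: q and ¬q both at 0.
Every branch of the negation's tableau closes; the branch above is one of them.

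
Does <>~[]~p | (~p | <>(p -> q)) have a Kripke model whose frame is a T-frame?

1. <>~[]~p | (~p | <>(p -> q)), w0
2. ~p | <>(p -> q), w0   [|-rule on 1 (branches; this branch)]
3. <>(p -> q), w0   [|-rule on 2 (branches; this branch)]
4. p -> q, w1   [<>-rule on 3: fresh world w1, w0Rw1]
5. q, w1   [->-rule on 4 (branches; this branch)]
Accessibility: w0Rw0, w0Rw1, w1Rw1

Satisfiable (open branch found)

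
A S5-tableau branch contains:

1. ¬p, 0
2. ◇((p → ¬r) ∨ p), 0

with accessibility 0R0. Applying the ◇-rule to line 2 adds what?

a fresh world 1 with 0R1, and (p → ¬r) ∨ p at 1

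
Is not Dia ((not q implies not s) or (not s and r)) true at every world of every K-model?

No, not valid

Tableau for the negation Dia ((not q implies not s) or (not s and r)):
1. Dia ((not q implies not s) or (not s and r)), 0
2. (not q implies not s) or (not s and r), 1
3. not s and r, 1
4. not s, 1
5. r, 1
Accessibility: 0R1
The negation has an open branch (countermodel exists).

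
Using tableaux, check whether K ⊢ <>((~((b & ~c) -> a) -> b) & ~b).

Tableau for the negation ~<>((~((b & ~c) -> a) -> b) & ~b):
1. ~<>((~((b & ~c) -> a) -> b) & ~b), 0
The negation has an open branch (countermodel exists).

No, not valid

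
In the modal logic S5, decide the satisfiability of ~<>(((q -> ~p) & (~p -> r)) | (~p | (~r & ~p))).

1. ~<>(((q -> ~p) & (~p -> r)) | (~p | (~r & ~p))), w0
2. ~(((q -> ~p) & (~p -> r)) | (~p | (~r & ~p))), w0   [~<>-rule on 1 via w0Rw0]
3. ~((q -> ~p) & (~p -> r)), w0   [~|-rule on 2]
4. ~(~p | (~r & ~p)), w0   [~|-rule on 2]
5. p, w0   [~|-rule on 4]
6. ~(~r & ~p), w0   [~|-rule on 4]
7. ~(q -> ~p), w0   [~&-rule on 3 (branches; this branch)]
8. q, w0   [~->-rule on 7]
Accessibility: w0Rw0

Satisfiable (open branch found)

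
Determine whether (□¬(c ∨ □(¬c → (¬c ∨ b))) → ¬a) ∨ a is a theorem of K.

Tableau for the negation ¬((□¬(c ∨ □(¬c → (¬c ∨ b))) → ¬a) ∨ a):
1. ¬((□¬(c ∨ □(¬c → (¬c ∨ b))) → ¬a) ∨ a), u
2. ¬(□¬(c ∨ □(¬c → (¬c ∨ b))) → ¬a), u   [¬∨-rule on 1]
3. ¬a, u   [¬∨-rule on 1]
4. □¬(c ∨ □(¬c → (¬c ∨ b))), u   [¬→-rule on 2]
5. a, u   [¬→-rule on 2]
Branch closes: a and ¬a both at u.
All branches of the negation close; one closing branch shown above.

Yes, valid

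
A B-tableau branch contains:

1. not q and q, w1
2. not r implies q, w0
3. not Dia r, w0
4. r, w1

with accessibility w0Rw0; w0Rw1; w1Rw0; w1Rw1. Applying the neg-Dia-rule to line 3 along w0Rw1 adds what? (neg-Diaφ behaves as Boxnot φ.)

not r, w1

neg-Diaφ behaves as Boxnot φ: propagate the negated body to each accessible world.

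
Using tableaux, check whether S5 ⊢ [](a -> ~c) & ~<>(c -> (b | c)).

Not valid

Tableau for the negation ~([](a -> ~c) & ~<>(c -> (b | c))):
1. ~([](a -> ~c) & ~<>(c -> (b | c))), u
2. <>(c -> (b | c)), u
3. c -> (b | c), v
4. b | c, v
5. c, v
Accessibility: uRu, uRv, vRu, vRv
The negation has an open branch (countermodel exists).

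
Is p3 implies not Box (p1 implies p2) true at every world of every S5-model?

Tableau for the negation not (p3 implies not Box (p1 implies p2)):
1. not (p3 implies not Box (p1 implies p2)), 0
2. p3, 0
3. Box (p1 implies p2), 0
4. p1 implies p2, 0
5. p2, 0
Accessibility: 0R0
The negation has an open branch (countermodel exists).

Invalid (countermodel exists)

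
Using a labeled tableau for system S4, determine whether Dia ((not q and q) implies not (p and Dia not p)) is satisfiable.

1. Dia ((not q and q) implies not (p and Dia not p)), w0
2. (not q and q) implies not (p and Dia not p), w1
3. not (p and Dia not p), w1
4. not Dia not p, w1
5. p, w1
Accessibility: w0Rw0, w0Rw1, w1Rw1

Yes, satisfiable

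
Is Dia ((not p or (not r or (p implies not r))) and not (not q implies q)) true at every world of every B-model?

Tableau for the negation not Dia ((not p or (not r or (p implies not r))) and not (not q implies q)):
1. not Dia ((not p or (not r or (p implies not r))) and not (not q implies q)), w0
2. not ((not p or (not r or (p implies not r))) and not (not q implies q)), w0
3. not q implies q, w0
4. q, w0
Accessibility: w0Rw0
The negation has an open branch (countermodel exists).

Invalid (countermodel exists)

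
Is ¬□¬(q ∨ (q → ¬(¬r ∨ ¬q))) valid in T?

Tableau for the negation □¬(q ∨ (q → ¬(¬r ∨ ¬q))):
1. □¬(q ∨ (q → ¬(¬r ∨ ¬q))), w0
2. ¬(q ∨ (q → ¬(¬r ∨ ¬q))), w0   [□-rule on 1 via w0Rw0]
3. ¬q, w0   [¬∨-rule on 2]
4. ¬(q → ¬(¬r ∨ ¬q)), w0   [¬∨-rule on 2]
5. q, w0   [¬→-rule on 4]
6. ¬r ∨ ¬q, w0   [¬→-rule on 4]
Accessibility: w0Rw0
Branch closes: q and ¬q both at w0.
Every branch of the negation's tableau closes; the branch above is one of them.

Valid in T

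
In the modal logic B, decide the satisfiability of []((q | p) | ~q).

Yes, satisfiable

1. []((q | p) | ~q), u
2. (q | p) | ~q, u
3. ~q, u
Accessibility: uRu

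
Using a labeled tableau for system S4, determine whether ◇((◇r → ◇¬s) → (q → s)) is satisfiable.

Yes, satisfiable

1. ◇((◇r → ◇¬s) → (q → s)), w0
2. (◇r → ◇¬s) → (q → s), w1
3. q → s, w1
4. s, w1
Accessibility: w0Rw0, w0Rw1, w1Rw1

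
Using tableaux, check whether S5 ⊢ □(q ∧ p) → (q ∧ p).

Tableau for the negation ¬(□(q ∧ p) → (q ∧ p)):
1. ¬(□(q ∧ p) → (q ∧ p)), u
2. □(q ∧ p), u
3. ¬(q ∧ p), u
4. q ∧ p, u
5. q, u
6. p, u
7. ¬p, u
Accessibility: uRu
Branch closes: p and ¬p both at u.
All branches of the negation close; one closing branch shown above.

Valid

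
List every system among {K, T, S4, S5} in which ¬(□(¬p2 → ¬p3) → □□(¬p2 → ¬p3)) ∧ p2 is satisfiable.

K, T

T-tableau for the formula:
1. ¬(□(¬p2 → ¬p3) → □□(¬p2 → ¬p3)) ∧ p2, 0
2. ¬(□(¬p2 → ¬p3) → □□(¬p2 → ¬p3)), 0   [∧-rule on 1]
3. p2, 0   [∧-rule on 1]
4. □(¬p2 → ¬p3), 0   [¬→-rule on 2]
5. ¬□□(¬p2 → ¬p3), 0   [¬→-rule on 2]
6. ¬p2 → ¬p3, 0   [□-rule on 4 via 0R0]
7. ¬p3, 0   [→-rule on 6 (branches; this branch)]
8. ¬□(¬p2 → ¬p3), 1   [¬□-rule on 5: fresh world 1, 0R1]
9. ¬p2 → ¬p3, 1   [□-rule on 4 via 0R1]
10. ¬p3, 1   [→-rule on 9 (branches; this branch)]
11. ¬(¬p2 → ¬p3), 2   [¬□-rule on 8: fresh world 2, 1R2]
12. ¬p2, 2   [¬→-rule on 11]
13. p3, 2   [¬→-rule on 11]
Accessibility: 0R0, 0R1, 1R1, 1R2, 2R2
Complete open branch: satisfiable in T, hence also in K (this T-model is also a K-model).
S4-tableau for the formula:
1. ¬(□(¬p2 → ¬p3) → □□(¬p2 → ¬p3)) ∧ p2, 0
2. ¬(□(¬p2 → ¬p3) → □□(¬p2 → ¬p3)), 0   [∧-rule on 1]
3. p2, 0   [∧-rule on 1]
4. □(¬p2 → ¬p3), 0   [¬→-rule on 2]
5. ¬□□(¬p2 → ¬p3), 0   [¬→-rule on 2]
6. ¬p2 → ¬p3, 0   [□-rule on 4 via 0R0]
7. ¬p3, 0   [→-rule on 6 (branches; this branch)]
8. ¬□(¬p2 → ¬p3), 1   [¬□-rule on 5: fresh world 1, 0R1]
9. ¬p2 → ¬p3, 1   [□-rule on 4 via 0R1]
10. ¬p3, 1   [→-rule on 9 (branches; this branch)]
11. ¬(¬p2 → ¬p3), 2   [¬□-rule on 8: fresh world 2, 1R2]
12. ¬p2, 2   [¬→-rule on 11]
13. p3, 2   [¬→-rule on 11]
14. ¬p2 → ¬p3, 2   [□-rule on 4 via 0R2]
15. ¬p3, 2   [→-rule on 14 (branches; this branch)]
Accessibility: 0R0, 0R1, 0R2, 1R1, 1R2, 2R2
Branch closes: p3 and ¬p3 both at 2.
Every branch closes (one shown): unsatisfiable in S4, hence also in S5 (every S5-frame is an S4-frame).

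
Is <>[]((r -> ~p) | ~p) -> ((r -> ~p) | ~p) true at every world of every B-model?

Tableau for the negation ~(<>[]((r -> ~p) | ~p) -> ((r -> ~p) | ~p)):
1. ~(<>[]((r -> ~p) | ~p) -> ((r -> ~p) | ~p)), 0
2. <>[]((r -> ~p) | ~p), 0
3. ~((r -> ~p) | ~p), 0
4. ~(r -> ~p), 0
5. p, 0
6. r, 0
7. []((r -> ~p) | ~p), 1
8. (r -> ~p) | ~p, 0
9. (r -> ~p) | ~p, 1
10. r -> ~p, 0
11. ~p, 1
12. ~p, 0
Accessibility: 0R0, 0R1, 1R0, 1R1
Branch closes: p and ~p both at 0.
All branches of the negation close; one closing branch shown above.

Valid in B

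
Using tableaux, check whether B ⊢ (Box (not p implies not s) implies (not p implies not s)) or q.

Tableau for the negation not ((Box (not p implies not s) implies (not p implies not s)) or q):
1. not ((Box (not p implies not s) implies (not p implies not s)) or q), u
2. not (Box (not p implies not s) implies (not p implies not s)), u   [neg-or-rule on 1]
3. not q, u   [neg-or-rule on 1]
4. Box (not p implies not s), u   [neg-implies-rule on 2]
5. not (not p implies not s), u   [neg-implies-rule on 2]
6. not p, u   [neg-implies-rule on 5]
7. s, u   [neg-implies-rule on 5]
8. not p implies not s, u   [Box-rule on 4 via uRu]
9. not s, u   [implies-rule on 8 (branches; this branch)]
Accessibility: uRu
Branch closes: s and not s both at u.
All branches of the negation close; one closing branch shown above.

Yes, valid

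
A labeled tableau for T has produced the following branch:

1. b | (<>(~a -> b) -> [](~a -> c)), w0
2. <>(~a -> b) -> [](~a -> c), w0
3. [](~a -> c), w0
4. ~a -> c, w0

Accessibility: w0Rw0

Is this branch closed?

Open

No atom appears with both signs at the same world.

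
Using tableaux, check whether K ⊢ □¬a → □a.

Invalid (countermodel exists)

Tableau for the negation ¬(□¬a → □a):
1. ¬(□¬a → □a), 0
2. □¬a, 0
3. ¬□a, 0
4. ¬a, 1
Accessibility: 0R1
The negation has an open branch (countermodel exists).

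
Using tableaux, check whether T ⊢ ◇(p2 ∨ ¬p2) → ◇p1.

Invalid (countermodel exists)

Tableau for the negation ¬(◇(p2 ∨ ¬p2) → ◇p1):
1. ¬(◇(p2 ∨ ¬p2) → ◇p1), u
2. ◇(p2 ∨ ¬p2), u   [¬→-rule on 1]
3. ¬◇p1, u   [¬→-rule on 1]
4. ¬p1, u   [¬◇-rule on 3 via uRu]
5. p2 ∨ ¬p2, v   [◇-rule on 2: fresh world v, uRv]
6. ¬p1, v   [¬◇-rule on 3 via uRv]
7. ¬p2, v   [∨-rule on 5 (branches; this branch)]
Accessibility: uRu, uRv, vRv
The negation has an open branch (countermodel exists).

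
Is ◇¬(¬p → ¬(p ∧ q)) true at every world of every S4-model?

Invalid (countermodel exists)

Tableau for the negation ¬◇¬(¬p → ¬(p ∧ q)):
1. ¬◇¬(¬p → ¬(p ∧ q)), w0
2. ¬p → ¬(p ∧ q), w0
3. ¬(p ∧ q), w0
4. ¬q, w0
Accessibility: w0Rw0
The negation has an open branch (countermodel exists).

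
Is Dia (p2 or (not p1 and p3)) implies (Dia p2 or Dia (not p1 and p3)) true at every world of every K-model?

Tableau for the negation not (Dia (p2 or (not p1 and p3)) implies (Dia p2 or Dia (not p1 and p3))):
1. not (Dia (p2 or (not p1 and p3)) implies (Dia p2 or Dia (not p1 and p3))), u
2. Dia (p2 or (not p1 and p3)), u
3. not (Dia p2 or Dia (not p1 and p3)), u
4. not Dia p2, u
5. not Dia (not p1 and p3), u
6. p2 or (not p1 and p3), v
7. not p2, v
8. not (not p1 and p3), v
9. not p1 and p3, v
10. not p1, v
11. p3, v
12. not p3, v
Accessibility: uRv
Branch closes: p3 and not p3 both at v.
Every branch of the negation's tableau closes; the branch above is one of them.

Yes, valid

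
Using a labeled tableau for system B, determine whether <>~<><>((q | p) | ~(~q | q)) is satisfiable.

1. <>~<><>((q | p) | ~(~q | q)), 0
2. ~<><>((q | p) | ~(~q | q)), 1
3. ~<>((q | p) | ~(~q | q)), 0
4. ~<>((q | p) | ~(~q | q)), 1
5. ~((q | p) | ~(~q | q)), 0
6. ~(q | p), 0
7. ~q | q, 0
8. ~q, 0
9. ~p, 0
10. ~((q | p) | ~(~q | q)), 1
11. ~(q | p), 1
12. ~q | q, 1
13. ~q, 1
14. ~p, 1
Accessibility: 0R0, 0R1, 1R0, 1R1

Yes, satisfiable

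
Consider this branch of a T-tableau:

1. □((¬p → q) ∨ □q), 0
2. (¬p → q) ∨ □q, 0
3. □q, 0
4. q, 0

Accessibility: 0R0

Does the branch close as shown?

No atom appears with both signs at the same world.

Not closed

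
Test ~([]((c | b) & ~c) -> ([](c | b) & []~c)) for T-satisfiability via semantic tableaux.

1. ~([]((c | b) & ~c) -> ([](c | b) & []~c)), u
2. []((c | b) & ~c), u
3. ~([](c | b) & []~c), u
4. (c | b) & ~c, u
5. c | b, u
6. ~c, u
7. ~[](c | b), u
8. b, u
9. ~(c | b), v
10. ~c, v
11. ~b, v
12. (c | b) & ~c, v
13. c | b, v
14. b, v
Accessibility: uRu, uRv, vRv
Branch closes: b and ~b both at v.
Every branch closes; the branch above is one of them.

No, unsatisfiable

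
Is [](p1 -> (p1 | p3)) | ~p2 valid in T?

Tableau for the negation ~([](p1 -> (p1 | p3)) | ~p2):
1. ~([](p1 -> (p1 | p3)) | ~p2), u
2. ~[](p1 -> (p1 | p3)), u
3. p2, u
4. ~(p1 -> (p1 | p3)), v
5. p1, v
6. ~(p1 | p3), v
7. ~p1, v
8. ~p3, v
Accessibility: uRu, uRv, vRv
Branch closes: p1 and ~p1 both at v.
Every branch of the negation's tableau closes; the branch above is one of them.

Valid in T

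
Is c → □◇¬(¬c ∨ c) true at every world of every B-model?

Tableau for the negation ¬(c → □◇¬(¬c ∨ c)):
1. ¬(c → □◇¬(¬c ∨ c)), u
2. c, u
3. ¬□◇¬(¬c ∨ c), u
4. ¬◇¬(¬c ∨ c), v
5. ¬c ∨ c, u
6. ¬c ∨ c, v
7. c, v
Accessibility: uRu, uRv, vRu, vRv
The negation has an open branch (countermodel exists).

Invalid (countermodel exists)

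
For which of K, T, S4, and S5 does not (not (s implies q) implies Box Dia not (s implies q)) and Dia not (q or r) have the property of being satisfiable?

S4-tableau for the formula:
1. not (not (s implies q) implies Box Dia not (s implies q)) and Dia not (q or r), u
2. not (not (s implies q) implies Box Dia not (s implies q)), u   [and-rule on 1]
3. Dia not (q or r), u   [and-rule on 1]
4. not (s implies q), u   [neg-implies-rule on 2]
5. not Box Dia not (s implies q), u   [neg-implies-rule on 2]
6. s, u   [neg-implies-rule on 4]
7. not q, u   [neg-implies-rule on 4]
8. not (q or r), v   [Dia-rule on 3: fresh world v, uRv]
9. not q, v   [neg-or-rule on 8]
10. not r, v   [neg-or-rule on 8]
11. not Dia not (s implies q), w   [neg-Box-rule on 5: fresh world w, uRw]
12. s implies q, w   [neg-Dia-rule on 11 via wRw]
13. q, w   [implies-rule on 12 (branches; this branch)]
Accessibility: uRu, uRv, uRw, vRv, wRw
Complete open branch: satisfiable in S4, hence also in K, T (this S4-model is also a K-model and a T-model).
S5-tableau for the formula:
1. not (not (s implies q) implies Box Dia not (s implies q)) and Dia not (q or r), u
2. not (not (s implies q) implies Box Dia not (s implies q)), u   [and-rule on 1]
3. Dia not (q or r), u   [and-rule on 1]
4. not (s implies q), u   [neg-implies-rule on 2]
5. not Box Dia not (s implies q), u   [neg-implies-rule on 2]
6. s, u   [neg-implies-rule on 4]
7. not q, u   [neg-implies-rule on 4]
8. not (q or r), v   [Dia-rule on 3: fresh world v, uRv]
9. not q, v   [neg-or-rule on 8]
10. not r, v   [neg-or-rule on 8]
11. not Dia not (s implies q), w   [neg-Box-rule on 5: fresh world w, uRw]
12. s implies q, u   [neg-Dia-rule on 11 via wRu]
13. s implies q, v   [neg-Dia-rule on 11 via wRv]
14. s implies q, w   [neg-Dia-rule on 11 via wRw]
15. q, u   [implies-rule on 12 (branches; this branch)]
Accessibility: uRu, uRv, uRw, vRu, vRv, vRw, wRu, wRv, wRw
Branch closes: q and not q both at u.
Every branch closes (one shown): unsatisfiable in S5.

K, T, S4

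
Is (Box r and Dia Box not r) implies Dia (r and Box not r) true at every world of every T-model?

Tableau for the negation not ((Box r and Dia Box not r) implies Dia (r and Box not r)):
1. not ((Box r and Dia Box not r) implies Dia (r and Box not r)), 0
2. Box r and Dia Box not r, 0
3. not Dia (r and Box not r), 0
4. Box r, 0
5. Dia Box not r, 0
6. not (r and Box not r), 0
7. r, 0
8. not Box not r, 0
9. Box not r, 1
10. not (r and Box not r), 1
11. r, 1
12. not r, 1
Accessibility: 0R0, 0R1, 1R1
Branch closes: r and not r both at 1.
All branches of the negation close; one closing branch shown above.

Valid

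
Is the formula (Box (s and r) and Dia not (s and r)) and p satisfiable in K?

1. (Box (s and r) and Dia not (s and r)) and p, w0
2. Box (s and r) and Dia not (s and r), w0
3. p, w0
4. Box (s and r), w0
5. Dia not (s and r), w0
6. not (s and r), w1
7. s and r, w1
8. s, w1
9. r, w1
10. not r, w1
Accessibility: w0Rw1
Branch closes: r and not r both at w1.
(One branch shown.) All branches close.

Unsatisfiable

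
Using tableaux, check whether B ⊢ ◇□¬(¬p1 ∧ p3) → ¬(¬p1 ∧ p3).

Tableau for the negation ¬(◇□¬(¬p1 ∧ p3) → ¬(¬p1 ∧ p3)):
1. ¬(◇□¬(¬p1 ∧ p3) → ¬(¬p1 ∧ p3)), 0
2. ◇□¬(¬p1 ∧ p3), 0
3. ¬p1 ∧ p3, 0
4. ¬p1, 0
5. p3, 0
6. □¬(¬p1 ∧ p3), 1
7. ¬(¬p1 ∧ p3), 0
8. ¬(¬p1 ∧ p3), 1
9. ¬p3, 0
Accessibility: 0R0, 0R1, 1R0, 1R1
Branch closes: p3 and ¬p3 both at 0.
Every branch of the negation's tableau closes; the branch above is one of them.

Yes, valid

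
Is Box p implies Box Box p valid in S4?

Valid

Tableau for the negation not (Box p implies Box Box p):
1. not (Box p implies Box Box p), w0
2. Box p, w0
3. not Box Box p, w0
4. p, w0
5. not Box p, w1
6. p, w1
7. not p, w2
8. p, w2
Accessibility: w0Rw0, w0Rw1, w0Rw2, w1Rw1, w1Rw2, w2Rw2
Branch closes: p and not p both at w2.
Every branch of the negation's tableau closes; the branch above is one of them.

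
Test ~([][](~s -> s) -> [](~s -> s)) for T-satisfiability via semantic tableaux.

1. ~([][](~s -> s) -> [](~s -> s)), 0
2. [][](~s -> s), 0
3. ~[](~s -> s), 0
4. [](~s -> s), 0
5. ~s -> s, 0
6. s, 0
7. ~(~s -> s), 1
8. ~s, 1
9. [](~s -> s), 1
10. ~s -> s, 1
11. s, 1
Accessibility: 0R0, 0R1, 1R1
Branch closes: s and ~s both at 1.
All branches of the tableau close; one closing branch shown above.

Unsatisfiable (every branch closes)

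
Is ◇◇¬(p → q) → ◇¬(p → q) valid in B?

Not valid

Tableau for the negation ¬(◇◇¬(p → q) → ◇¬(p → q)):
1. ¬(◇◇¬(p → q) → ◇¬(p → q)), w0
2. ◇◇¬(p → q), w0   [¬→-rule on 1]
3. ¬◇¬(p → q), w0   [¬→-rule on 1]
4. p → q, w0   [¬◇-rule on 3 via w0Rw0]
5. q, w0   [→-rule on 4 (branches; this branch)]
6. ◇¬(p → q), w1   [◇-rule on 2: fresh world w1, w0Rw1]
7. p → q, w1   [¬◇-rule on 3 via w0Rw1]
8. q, w1   [→-rule on 7 (branches; this branch)]
9. ¬(p → q), w2   [◇-rule on 6: fresh world w2, w1Rw2]
10. p, w2   [¬→-rule on 9]
11. ¬q, w2   [¬→-rule on 9]
Accessibility: w0Rw0, w0Rw1, w1Rw0, w1Rw1, w1Rw2, w2Rw1, w2Rw2
The negation has an open branch (countermodel exists).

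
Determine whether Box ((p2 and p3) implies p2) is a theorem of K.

Tableau for the negation not Box ((p2 and p3) implies p2):
1. not Box ((p2 and p3) implies p2), 0
2. not ((p2 and p3) implies p2), 1   [neg-Box-rule on 1: fresh world 1, 0R1]
3. p2 and p3, 1   [neg-implies-rule on 2]
4. not p2, 1   [neg-implies-rule on 2]
5. p2, 1   [and-rule on 3]
6. p3, 1   [and-rule on 3]
Accessibility: 0R1
Branch closes: p2 and not p2 both at 1.
All branches of the negation close; one closing branch shown above.

Yes, valid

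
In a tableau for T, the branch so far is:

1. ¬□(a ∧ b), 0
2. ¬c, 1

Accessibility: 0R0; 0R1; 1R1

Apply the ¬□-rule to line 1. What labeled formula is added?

a fresh world 2 with 0R2, and ¬(a ∧ b) at 2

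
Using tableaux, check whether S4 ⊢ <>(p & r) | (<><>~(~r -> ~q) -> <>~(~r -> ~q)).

Tableau for the negation ~(<>(p & r) | (<><>~(~r -> ~q) -> <>~(~r -> ~q))):
1. ~(<>(p & r) | (<><>~(~r -> ~q) -> <>~(~r -> ~q))), w0
2. ~<>(p & r), w0
3. ~(<><>~(~r -> ~q) -> <>~(~r -> ~q)), w0
4. <><>~(~r -> ~q), w0
5. ~<>~(~r -> ~q), w0
6. ~(p & r), w0
7. ~r -> ~q, w0
8. ~r, w0
9. ~q, w0
10. <>~(~r -> ~q), w1
11. ~(p & r), w1
12. ~r -> ~q, w1
13. ~r, w1
14. ~q, w1
15. ~(~r -> ~q), w2
16. ~r, w2
17. q, w2
18. ~(p & r), w2
19. ~r -> ~q, w2
20. ~q, w2
Accessibility: w0Rw0, w0Rw1, w0Rw2, w1Rw1, w1Rw2, w2Rw2
Branch closes: q and ~q both at w2.
All branches of the negation close; one closing branch shown above.

Valid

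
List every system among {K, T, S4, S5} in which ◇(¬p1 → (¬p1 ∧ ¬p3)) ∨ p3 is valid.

K-tableau for the negation ¬(◇(¬p1 → (¬p1 ∧ ¬p3)) ∨ p3):
1. ¬(◇(¬p1 → (¬p1 ∧ ¬p3)) ∨ p3), 0
2. ¬◇(¬p1 → (¬p1 ∧ ¬p3)), 0
3. ¬p3, 0
Complete open branch: countermodel on a K-frame, so not valid in K.
T-tableau for the negation ¬(◇(¬p1 → (¬p1 ∧ ¬p3)) ∨ p3):
1. ¬(◇(¬p1 → (¬p1 ∧ ¬p3)) ∨ p3), 0
2. ¬◇(¬p1 → (¬p1 ∧ ¬p3)), 0
3. ¬p3, 0
4. ¬(¬p1 → (¬p1 ∧ ¬p3)), 0
5. ¬p1, 0
6. ¬(¬p1 ∧ ¬p3), 0
7. p3, 0
Accessibility: 0R0
Branch closes: p3 and ¬p3 both at 0.
Every branch closes (one shown): valid in T, hence also in S4, S5 (every theorem of T is a theorem of S4 and S5).

T, S4, S5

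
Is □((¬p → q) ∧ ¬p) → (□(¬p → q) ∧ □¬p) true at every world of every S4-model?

Tableau for the negation ¬(□((¬p → q) ∧ ¬p) → (□(¬p → q) ∧ □¬p)):
1. ¬(□((¬p → q) ∧ ¬p) → (□(¬p → q) ∧ □¬p)), u
2. □((¬p → q) ∧ ¬p), u
3. ¬(□(¬p → q) ∧ □¬p), u
4. (¬p → q) ∧ ¬p, u
5. ¬p → q, u
6. ¬p, u
7. ¬□(¬p → q), u
8. q, u
9. ¬(¬p → q), v
10. ¬p, v
11. ¬q, v
12. (¬p → q) ∧ ¬p, v
13. ¬p → q, v
14. q, v
Accessibility: uRu, uRv, vRv
Branch closes: q and ¬q both at v.
All branches of the negation close; one closing branch shown above.

Valid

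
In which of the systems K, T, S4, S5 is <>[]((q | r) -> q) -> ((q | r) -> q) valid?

S5

S4-tableau for the negation ~(<>[]((q | r) -> q) -> ((q | r) -> q)):
1. ~(<>[]((q | r) -> q) -> ((q | r) -> q)), 0
2. <>[]((q | r) -> q), 0   [~->-rule on 1]
3. ~((q | r) -> q), 0   [~->-rule on 1]
4. q | r, 0   [~->-rule on 3]
5. ~q, 0   [~->-rule on 3]
6. r, 0   [|-rule on 4 (branches; this branch)]
7. []((q | r) -> q), 1   [<>-rule on 2: fresh world 1, 0R1]
8. (q | r) -> q, 1   [[]-rule on 7 via 1R1]
9. q, 1   [->-rule on 8 (branches; this branch)]
Accessibility: 0R0, 0R1, 1R1
Complete open branch: countermodel on an S4-frame, so not valid in S4, nor in K, T (the same frame is also a K-frame and a T-frame).
S5-tableau for the negation ~(<>[]((q | r) -> q) -> ((q | r) -> q)):
1. ~(<>[]((q | r) -> q) -> ((q | r) -> q)), 0
2. <>[]((q | r) -> q), 0   [~->-rule on 1]
3. ~((q | r) -> q), 0   [~->-rule on 1]
4. q | r, 0   [~->-rule on 3]
5. ~q, 0   [~->-rule on 3]
6. r, 0   [|-rule on 4 (branches; this branch)]
7. []((q | r) -> q), 1   [<>-rule on 2: fresh world 1, 0R1]
8. (q | r) -> q, 0   [[]-rule on 7 via 1R0]
9. (q | r) -> q, 1   [[]-rule on 7 via 1R1]
10. ~(q | r), 0   [->-rule on 8 (branches; this branch)]
11. ~r, 0   [~|-rule on 10]
Accessibility: 0R0, 0R1, 1R0, 1R1
Branch closes: r and ~r both at 0.
Every branch closes (one shown): valid in S5.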